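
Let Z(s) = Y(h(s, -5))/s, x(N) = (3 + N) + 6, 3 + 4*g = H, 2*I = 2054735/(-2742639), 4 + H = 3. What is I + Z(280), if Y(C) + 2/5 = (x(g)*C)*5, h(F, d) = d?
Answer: -2093219389/1919847300 ≈ -1.0903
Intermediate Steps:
H = -1 (H = -4 + 3 = -1)
I = -2054735/5485278 (I = (2054735/(-2742639))/2 = (2054735*(-1/2742639))/2 = (½)*(-2054735/2742639) = -2054735/5485278 ≈ -0.37459)
g = -1 (g = -¾ + (¼)*(-1) = -¾ - ¼ = -1)
x(N) = 9 + N
Y(C) = -⅖ + 40*C (Y(C) = -⅖ + ((9 - 1)*C)*5 = -⅖ + (8*C)*5 = -⅖ + 40*C)
Z(s) = -1002/(5*s) (Z(s) = (-⅖ + 40*(-5))/s = (-⅖ - 200)/s = -1002/(5*s))
I + Z(280) = -2054735/5485278 - 1002/5/280 = -2054735/5485278 - 1002/5*1/280 = -2054735/5485278 - 501/700 = -2093219389/1919847300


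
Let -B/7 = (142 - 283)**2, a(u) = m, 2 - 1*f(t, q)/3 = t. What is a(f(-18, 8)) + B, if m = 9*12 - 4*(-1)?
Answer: -139055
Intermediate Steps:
f(t, q) = 6 - 3*t
m = 112 (m = 108 + 4 = 112)
a(u) = 112
B = -139167 (B = -7*(142 - 283)**2 = -7*(-141)**2 = -7*19881 = -139167)
a(f(-18, 8)) + B = 112 - 139167 = -139055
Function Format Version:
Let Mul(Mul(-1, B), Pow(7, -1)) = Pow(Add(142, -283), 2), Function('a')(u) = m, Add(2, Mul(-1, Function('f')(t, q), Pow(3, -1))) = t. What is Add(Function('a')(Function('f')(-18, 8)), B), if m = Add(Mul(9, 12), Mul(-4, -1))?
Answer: -139055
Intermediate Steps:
Function('f')(t, q) = Add(6, Mul(-3, t))
m = 112 (m = Add(108, 4) = 112)
Function('a')(u) = 112
B = -139167 (B = Mul(-7, Pow(Add(142, -283), 2)) = Mul(-7, Pow(-141, 2)) = Mul(-7, 19881) = -139167)
Add(Function('a')(Function('f')(-18, 8)), B) = Add(112, -139167) = -139055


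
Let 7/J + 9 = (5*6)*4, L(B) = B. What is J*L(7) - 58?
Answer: -6389/111 ≈ -57.559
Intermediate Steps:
J = 7/111 (J = 7/(-9 + (5*6)*4) = 7/(-9 + 30*4) = 7/(-9 + 120) = 7/111 ≈ 0.063063)
J*L(7) - 58 = (7/111)*7 - 58 = 49/111 - 58 = -6389/111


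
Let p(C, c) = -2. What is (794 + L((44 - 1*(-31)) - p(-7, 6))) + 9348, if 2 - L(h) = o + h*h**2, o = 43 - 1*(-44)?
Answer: -446476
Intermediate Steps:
o = 87 (o = 43 + 44 = 87)
L(h) = -85 - h**3 (L(h) = 2 - (87 + h*h**2) = 2 - (87 + h**3) = 2 + (-87 - h**3) = -85 - h**3)
(794 + L((44 - 1*(-31)) - p(-7, 6))) + 9348 = (794 + (-85 - ((44 - 1*(-31)) - 1*(-2))**3)) + 9348 = (794 + (-85 - ((44 + 31) + 2)**3)) + 9348 = (794 + (-85 - (75 + 2)**3)) + 9348 = (794 + (-85 - 1*77**3)) + 9348 = (794 + (-85 - 1*456533)) + 9348 = (794 + (-85 - 456533)) + 9348 = (794 - 456618) + 9348 = -455824 + 9348 = -446476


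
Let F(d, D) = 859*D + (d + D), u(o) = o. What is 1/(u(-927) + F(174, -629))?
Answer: -1/541693 ≈ -1.8461e-6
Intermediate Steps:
F(d, D) = d + 860*D (F(d, D) = 859*D + (D + d) = d + 860*D)
1/(u(-927) + F(174, -629)) = 1/(-927 + (174 + 860*(-629))) = 1/(-927 + (174 - 540940)) = 1/(-927 - 540766) = 1/(-541693) = -1/541693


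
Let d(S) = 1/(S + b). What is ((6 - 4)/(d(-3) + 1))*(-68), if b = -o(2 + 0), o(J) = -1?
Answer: -272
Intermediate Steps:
b = 1 (b = -1*(-1) = 1)
d(S) = 1/(1 + S) (d(S) = 1/(S + 1) = 1/(1 + S))
((6 - 4)/(d(-3) + 1))*(-68) = ((6 - 4)/(1/(1 - 3) + 1))*(-68) = (2/(1/(-2) + 1))*(-68) = (2/(-1/2 + 1))*(-68) = (2/(1/2))*(-68) = (2*2)*(-68) = 4*(-68) = -272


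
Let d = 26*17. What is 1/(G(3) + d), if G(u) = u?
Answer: 1/445 ≈ 0.0022472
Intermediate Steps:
d = 442
1/(G(3) + d) = 1/(3 + 442) = 1/445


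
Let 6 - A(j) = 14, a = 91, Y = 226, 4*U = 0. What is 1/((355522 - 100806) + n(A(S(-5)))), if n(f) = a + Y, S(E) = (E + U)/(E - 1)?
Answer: 1/255033 ≈ 3.9211e-6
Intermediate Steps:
U = 0 (U = (¼)*0 = 0)
S(E) = E/(-1 + E) (S(E) = (E + 0)/(E - 1) = E/(-1 + E))
A(j) = -8 (A(j) = 6 - 1*14 = 6 - 14 = -8)
n(f) = 317 (n(f) = 91 + 226 = 317)
1/((355522 - 100806) + n(A(S(-5)))) = 1/((355522 - 100806) + 317) = 1/(254716 + 317) = 1/255033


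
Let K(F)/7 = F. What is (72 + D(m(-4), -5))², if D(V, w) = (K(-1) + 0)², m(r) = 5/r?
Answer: 14641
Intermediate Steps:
K(F) = 7*F
D(V, w) = 49 (D(V, w) = (7*(-1) + 0)² = (-7 + 0)² = (-7)² = 49)
(72 + D(m(-4), -5))² = (72 + 49)² = 121² = 14641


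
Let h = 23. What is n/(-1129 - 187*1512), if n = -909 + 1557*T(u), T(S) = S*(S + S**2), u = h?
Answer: -19766763/283873 ≈ -69.632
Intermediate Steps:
u = 23
n = 19766763 (n = -909 + 1557*(23**2*(1 + 23)) = -909 + 1557*(529*24) = -909 + 1557*12696 = -909 + 19767672 = 19766763)
n/(-1129 - 187*1512) = 19766763/(-1129 - 187*1512) = 19766763/(-1129 - 282744) = 19766763/(-283873) = 19766763*(-1/283873) = -19766763/283873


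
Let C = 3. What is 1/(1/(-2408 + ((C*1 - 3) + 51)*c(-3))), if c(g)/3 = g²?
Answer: -1031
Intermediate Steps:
c(g) = 3*g²
1/(1/(-2408 + ((C*1 - 3) + 51)*c(-3))) = 1/(1/(-2408 + ((3*1 - 3) + 51)*(3*(-3)²))) = 1/(1/(-2408 + ((3 - 3) + 51)*(3*9))) = 1/(1/(-2408 + (0 + 51)*27)) = 1/(1/(-2408 + 51*27)) = 1/(1/(-2408 + 1377)) = 1/(1/(-1031)) = 1/(-1/1031) = -1031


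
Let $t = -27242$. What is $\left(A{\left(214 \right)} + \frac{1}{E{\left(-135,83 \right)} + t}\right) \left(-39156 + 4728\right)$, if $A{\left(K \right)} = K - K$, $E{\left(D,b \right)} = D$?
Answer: $\frac{34428}{27377} \approx 1.2576$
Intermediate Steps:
$A{\left(K \right)} = 0$
$\left(A{\left(214 \right)} + \frac{1}{E{\left(-135,83 \right)} + t}\right) \left(-39156 + 4728\right) = \left(0 + \frac{1}{-135 - 27242}\right) \left(-39156 + 4728\right) = \left(0 + \frac{1}{-27377}\right) \left(-34428\right) = \left(0 - \frac{1}{27377}\right) \left(-34428\right) = \left(- \frac{1}{27377}\right) \left(-34428\right) = \frac{34428}{27377}$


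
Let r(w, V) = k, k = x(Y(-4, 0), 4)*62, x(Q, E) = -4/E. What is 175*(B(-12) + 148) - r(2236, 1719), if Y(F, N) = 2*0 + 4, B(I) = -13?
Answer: 23687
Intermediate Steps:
Y(F, N) = 4 (Y(F, N) = 0 + 4 = 4)
k = -62 (k = -4/4*62 = -4*¼*62 = -1*62 = -62)
r(w, V) = -62
175*(B(-12) + 148) - r(2236, 1719) = 175*(-13 + 148) - 1*(-62) = 175*135 + 62 = 23625 + 62 = 23687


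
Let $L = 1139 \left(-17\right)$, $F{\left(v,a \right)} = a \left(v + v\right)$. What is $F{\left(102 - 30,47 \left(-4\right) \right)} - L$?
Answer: $-7709$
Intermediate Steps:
$F{\left(v,a \right)} = 2 a v$ ($F{\left(v,a \right)} = a 2 v = 2 a v$)
$L = -19363$
$F{\left(102 - 30,47 \left(-4\right) \right)} - L = 2 \cdot 47 \left(-4\right) \left(102 - 30\right) - -19363 = 2 \left(-188\right) 72 + 19363 = -27072 + 19363 = -7709$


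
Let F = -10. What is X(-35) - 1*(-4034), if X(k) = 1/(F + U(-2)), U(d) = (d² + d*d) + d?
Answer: 16135/4 ≈ 4033.8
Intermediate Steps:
U(d) = d + 2*d² (U(d) = (d² + d²) + d = 2*d² + d = d + 2*d²)
X(k) = -¼ (X(k) = 1/(-10 - 2*(1 + 2*(-2))) = 1/(-10 - 2*(1 - 4)) = 1/(-10 - 2*(-3)) = 1/(-10 + 6) = 1/(-4) = -¼)
X(-35) - 1*(-4034) = -¼ - 1*(-4034) = -¼ + 4034 = 16135/4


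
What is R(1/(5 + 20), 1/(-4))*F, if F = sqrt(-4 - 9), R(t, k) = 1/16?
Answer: I*sqrt(13)/16 ≈ 0.22535*I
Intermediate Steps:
R(t, k) = 1/16
F = I*sqrt(13) (F = sqrt(-13) = I*sqrt(13) ≈ 3.6056*I)
R(1/(5 + 20), 1/(-4))*F = (I*sqrt(13))/16 = I*sqrt(13)/16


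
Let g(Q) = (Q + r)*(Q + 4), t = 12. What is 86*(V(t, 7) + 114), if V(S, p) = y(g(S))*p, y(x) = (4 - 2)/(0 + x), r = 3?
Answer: 588541/60 ≈ 9809.0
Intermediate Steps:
g(Q) = (3 + Q)*(4 + Q) (g(Q) = (Q + 3)*(Q + 4) = (3 + Q)*(4 + Q))
y(x) = 2/x
V(S, p) = 2*p/(12 + S² + 7*S) (V(S, p) = (2/(12 + S² + 7*S))*p = 2*p/(12 + S² + 7*S))
86*(V(t, 7) + 114) = 86*(2*7/(12 + 12² + 7*12) + 114) = 86*(2*7/(12 + 144 + 84) + 114) = 86*(2*7/240 + 114) = 86*(2*7*(1/240) + 114) = 86*(7/120 + 114) = 86*(13687/120) = 588541/60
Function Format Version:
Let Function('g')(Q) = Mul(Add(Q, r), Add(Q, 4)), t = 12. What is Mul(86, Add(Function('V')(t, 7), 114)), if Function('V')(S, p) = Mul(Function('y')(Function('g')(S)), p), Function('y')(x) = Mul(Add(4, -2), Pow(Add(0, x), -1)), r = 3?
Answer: Rational(588541, 60) ≈ 9809.0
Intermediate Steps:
Function('g')(Q) = Mul(Add(3, Q), Add(4, Q)) (Function('g')(Q) = Mul(Add(Q, 3), Add(Q, 4)) = Mul(Add(3, Q), Add(4, Q)))
Function('y')(x) = Mul(2, Pow(x, -1))
Function('V')(S, p) = Mul(2, p, Pow(Add(12, Pow(S, 2), Mul(7, S)), -1)) (Function('V')(S, p) = Mul(Mul(2, Pow(Add(12, Pow(S, 2), Mul(7, S)), -1)), p) = Mul(2, p, Pow(Add(12, Pow(S, 2), Mul(7, S)), -1)))
Mul(86, Add(Function('V')(t, 7), 114)) = Mul(86, Add(Mul(2, 7, Pow(Add(12, Pow(12, 2), Mul(7, 12)), -1)), 114)) = Mul(86, Add(Mul(2, 7, Pow(Add(12, 144, 84), -1)), 114)) = Mul(86, Add(Mul(2, 7, Pow(240, -1)), 114)) = Mul(86, Add(Mul(2, 7, Rational(1, 240)), 114)) = Mul(86, Add(Rational(7, 120), 114)) = Mul(86, Rational(13687, 120)) = Rational(588541, 60)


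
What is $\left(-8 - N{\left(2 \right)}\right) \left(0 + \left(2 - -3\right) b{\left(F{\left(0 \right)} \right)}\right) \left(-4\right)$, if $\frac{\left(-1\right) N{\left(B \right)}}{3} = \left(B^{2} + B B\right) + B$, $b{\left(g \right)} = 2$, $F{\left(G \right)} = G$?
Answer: $-880$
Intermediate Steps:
$N{\left(B \right)} = - 6 B^{2} - 3 B$ ($N{\left(B \right)} = - 3 \left(\left(B^{2} + B B\right) + B\right) = - 3 \left(\left(B^{2} + B^{2}\right) + B\right) = - 3 \left(2 B^{2} + B\right) = - 3 \left(B + 2 B^{2}\right) = - 6 B^{2} - 3 B$)
$\left(-8 - N{\left(2 \right)}\right) \left(0 + \left(2 - -3\right) b{\left(F{\left(0 \right)} \right)}\right) \left(-4\right) = \left(-8 - \left(-3\right) 2 \left(1 + 2 \cdot 2\right)\right) \left(0 + \left(2 - -3\right) 2\right) \left(-4\right) = \left(-8 - \left(-3\right) 2 \left(1 + 4\right)\right) \left(0 + \left(2 + 3\right) 2\right) \left(-4\right) = \left(-8 - \left(-3\right) 2 \cdot 5\right) \left(0 + 5 \cdot 2\right) \left(-4\right) = \left(-8 - -30\right) \left(0 + 10\right) \left(-4\right) = \left(-8 + 30\right) 10 \left(-4\right) = 22 \cdot 10 \left(-4\right) = 220 \left(-4\right) = -880$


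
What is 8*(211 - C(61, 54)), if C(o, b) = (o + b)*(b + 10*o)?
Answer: -609192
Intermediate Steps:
C(o, b) = (b + o)*(b + 10*o)
8*(211 - C(61, 54)) = 8*(211 - (54**2 + 10*61**2 + 11*54*61)) = 8*(211 - (2916 + 10*3721 + 36234)) = 8*(211 - (2916 + 37210 + 36234)) = 8*(211 - 1*76360) = 8*(211 - 76360) = 8*(-76149) = -609192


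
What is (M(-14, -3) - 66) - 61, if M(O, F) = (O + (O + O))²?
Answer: 1637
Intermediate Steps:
M(O, F) = 9*O² (M(O, F) = (O + 2*O)² = (3*O)² = 9*O²)
(M(-14, -3) - 66) - 61 = (9*(-14)² - 66) - 61 = (9*196 - 66) - 61 = (1764 - 66) - 61 = 1698 - 61 = 1637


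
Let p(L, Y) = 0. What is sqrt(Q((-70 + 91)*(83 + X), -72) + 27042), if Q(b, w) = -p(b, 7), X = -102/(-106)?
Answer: sqrt(27042) ≈ 164.44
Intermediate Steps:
X = 51/53 (X = -102*(-1/106) = 51/53 ≈ 0.96226)
Q(b, w) = 0 (Q(b, w) = -1*0 = 0)
sqrt(Q((-70 + 91)*(83 + X), -72) + 27042) = sqrt(0 + 27042) = sqrt(27042)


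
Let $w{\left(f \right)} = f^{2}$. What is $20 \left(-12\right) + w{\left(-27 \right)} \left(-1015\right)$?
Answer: $-740175$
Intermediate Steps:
$20 \left(-12\right) + w{\left(-27 \right)} \left(-1015\right) = 20 \left(-12\right) + \left(-27\right)^{2} \left(-1015\right) = -240 + 729 \left(-1015\right) = -240 - 739935 = -740175$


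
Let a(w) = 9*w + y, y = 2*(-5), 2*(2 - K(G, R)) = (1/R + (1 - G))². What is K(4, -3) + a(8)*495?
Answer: 276178/9 ≈ 30686.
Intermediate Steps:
K(G, R) = 2 - (1 + 1/R - G)²/2 (K(G, R) = 2 - (1/R + (1 - G))²/2 = 2 - (1 + 1/R - G)²/2)
y = -10
a(w) = -10 + 9*w (a(w) = 9*w - 10 = -10 + 9*w)
K(4, -3) + a(8)*495 = (2 - ½*(1 - 3 - 1*4*(-3))²/(-3)²) + (-10 + 9*8)*495 = (2 - ½*⅑*(1 - 3 + 12)²) + (-10 + 72)*495 = (2 - ½*⅑*10²) + 62*495 = (2 - ½*⅑*100) + 30690 = (2 - 50/9) + 30690 = -32/9 + 30690 = 276178/9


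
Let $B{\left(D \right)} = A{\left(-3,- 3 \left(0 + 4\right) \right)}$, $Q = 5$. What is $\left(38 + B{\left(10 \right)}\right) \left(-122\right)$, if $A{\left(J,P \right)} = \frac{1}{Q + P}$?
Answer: $- \frac{32330}{7} \approx -4618.6$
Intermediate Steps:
$A{\left(J,P \right)} = \frac{1}{5 + P}$
$B{\left(D \right)} = - \frac{1}{7}$ ($B{\left(D \right)} = \frac{1}{5 - 3 \left(0 + 4\right)} = \frac{1}{5 - 12} = \frac{1}{-7} = - \frac{1}{7}$)
$\left(38 + B{\left(10 \right)}\right) \left(-122\right) = \left(38 - \frac{1}{7}\right) \left(-122\right) = \frac{265}{7} \left(-122\right) = - \frac{32330}{7}$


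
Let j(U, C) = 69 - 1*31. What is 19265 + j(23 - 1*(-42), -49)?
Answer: 19303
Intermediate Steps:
j(U, C) = 38 (j(U, C) = 69 - 31 = 38)
19265 + j(23 - 1*(-42), -49) = 19265 + 38 = 19303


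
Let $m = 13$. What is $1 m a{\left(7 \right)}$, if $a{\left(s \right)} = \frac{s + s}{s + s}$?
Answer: $13$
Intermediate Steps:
$a{\left(s \right)} = 1$ ($a{\left(s \right)} = \frac{2 s}{2 s} = 2 s \frac{1}{2 s} = 1$)
$1 m a{\left(7 \right)} = 1 \cdot 13 \cdot 1 = 13 \cdot 1 = 13$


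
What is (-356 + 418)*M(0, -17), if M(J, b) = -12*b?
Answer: 12648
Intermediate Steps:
(-356 + 418)*M(0, -17) = (-356 + 418)*(-12*(-17)) = 62*204 = 12648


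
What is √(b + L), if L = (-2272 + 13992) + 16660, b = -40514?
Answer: I*√12134 ≈ 110.15*I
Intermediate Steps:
L = 28380 (L = 11720 + 16660 = 28380)
√(b + L) = √(-40514 + 28380) = √(-12134) = I*√12134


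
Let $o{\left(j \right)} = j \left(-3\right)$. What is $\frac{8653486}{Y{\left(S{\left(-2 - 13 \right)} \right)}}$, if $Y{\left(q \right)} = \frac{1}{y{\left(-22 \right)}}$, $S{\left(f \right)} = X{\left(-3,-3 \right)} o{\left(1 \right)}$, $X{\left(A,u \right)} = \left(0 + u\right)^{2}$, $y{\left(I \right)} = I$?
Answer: $-190376692$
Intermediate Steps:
$X{\left(A,u \right)} = u^{2}$
$o{\left(j \right)} = - 3 j$
$S{\left(f \right)} = -27$ ($S{\left(f \right)} = \left(-3\right)^{2} \left(\left(-3\right) 1\right) = 9 \left(-3\right) = -27$)
$Y{\left(q \right)} = - \frac{1}{22}$ ($Y{\left(q \right)} = \frac{1}{-22} = - \frac{1}{22}$)
$\frac{8653486}{Y{\left(S{\left(-2 - 13 \right)} \right)}} = \frac{8653486}{- \frac{1}{22}} = 8653486 \left(-22\right) = -190376692$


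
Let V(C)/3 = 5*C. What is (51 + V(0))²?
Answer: 2601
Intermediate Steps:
V(C) = 15*C (V(C) = 3*(5*C) = 15*C)
(51 + V(0))² = (51 + 15*0)² = (51 + 0)² = 51² = 2601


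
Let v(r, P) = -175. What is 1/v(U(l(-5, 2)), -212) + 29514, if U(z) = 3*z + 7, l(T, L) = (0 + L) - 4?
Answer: 5164949/175 ≈ 29514.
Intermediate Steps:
l(T, L) = -4 + L (l(T, L) = L - 4 = -4 + L)
U(z) = 7 + 3*z
1/v(U(l(-5, 2)), -212) + 29514 = 1/(-175) + 29514 = -1/175 + 29514 = 5164949/175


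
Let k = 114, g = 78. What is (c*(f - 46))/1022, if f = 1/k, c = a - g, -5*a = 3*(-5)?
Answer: 18725/5548 ≈ 3.3751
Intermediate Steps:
a = 3 (a = -3*(-5)/5 = -⅕*(-15) = 3)
c = -75 (c = 3 - 1*78 = 3 - 78 = -75)
f = 1/114 ≈ 0.0087719
(c*(f - 46))/1022 = -75*(1/114 - 46)/1022 = -75*(-5243/114)*(1/1022) = (131075/38)*(1/1022) = 18725/5548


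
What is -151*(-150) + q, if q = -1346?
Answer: 21304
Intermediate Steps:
-151*(-150) + q = -151*(-150) - 1346 = 22650 - 1346 = 21304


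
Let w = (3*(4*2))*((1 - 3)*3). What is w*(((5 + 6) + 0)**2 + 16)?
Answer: -19728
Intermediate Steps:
w = -144 (w = (3*8)*(-2*3) = 24*(-6) = -144)
w*(((5 + 6) + 0)**2 + 16) = -144*(((5 + 6) + 0)**2 + 16) = -144*((11 + 0)**2 + 16) = -144*(11**2 + 16) = -144*(121 + 16) = -144*137 = -19728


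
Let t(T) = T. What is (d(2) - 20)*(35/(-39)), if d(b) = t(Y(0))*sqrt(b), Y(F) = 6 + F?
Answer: 700/39 - 70*sqrt(2)/13 ≈ 10.334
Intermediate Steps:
d(b) = 6*sqrt(b) (d(b) = (6 + 0)*sqrt(b) = 6*sqrt(b))
(d(2) - 20)*(35/(-39)) = (6*sqrt(2) - 20)*(35/(-39)) = (-20 + 6*sqrt(2))*(35*(-1/39)) = (-20 + 6*sqrt(2))*(-35/39) = 700/39 - 70*sqrt(2)/13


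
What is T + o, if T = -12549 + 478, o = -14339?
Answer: -26410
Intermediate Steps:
T = -12071
T + o = -12071 - 14339 = -26410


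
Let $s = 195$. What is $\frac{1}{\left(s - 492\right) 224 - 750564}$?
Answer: $- \frac{1}{817092} \approx -1.2239 \cdot 10^{-6}$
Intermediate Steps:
$\frac{1}{\left(s - 492\right) 224 - 750564} = \frac{1}{\left(195 - 492\right) 224 - 750564} = \frac{1}{\left(-297\right) 224 - 750564} = \frac{1}{-66528 - 750564} = \frac{1}{-817092} = - \frac{1}{817092}$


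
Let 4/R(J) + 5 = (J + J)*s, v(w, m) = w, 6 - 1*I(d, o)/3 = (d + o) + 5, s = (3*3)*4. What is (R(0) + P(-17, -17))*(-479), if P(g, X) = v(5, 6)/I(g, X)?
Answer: 37841/105 ≈ 360.39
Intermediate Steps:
s = 36 (s = 9*4 = 36)
I(d, o) = 3 - 3*d - 3*o (I(d, o) = 18 - 3*((d + o) + 5) = 18 - 3*(5 + d + o) = 18 + (-15 - 3*d - 3*o) = 3 - 3*d - 3*o)
R(J) = 4/(-5 + 72*J) (R(J) = 4/(-5 + (J + J)*36) = 4/(-5 + (2*J)*36) = 4/(-5 + 72*J))
P(g, X) = 5/(3 - 3*X - 3*g) (P(g, X) = 5/(3 - 3*g - 3*X) = 5/(3 - 3*X - 3*g))
(R(0) + P(-17, -17))*(-479) = (4/(-5 + 72*0) - 5/(-3 + 3*(-17) + 3*(-17)))*(-479) = (4/(-5 + 0) - 5/(-3 - 51 - 51))*(-479) = (4/(-5) - 5/(-105))*(-479) = (4*(-⅕) - 5*(-1/105))*(-479) = (-⅘ + 1/21)*(-479) = -79/105*(-479) = 37841/105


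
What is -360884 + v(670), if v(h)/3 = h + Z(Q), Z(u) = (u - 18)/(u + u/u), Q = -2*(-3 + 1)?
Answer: -1794412/5 ≈ -3.5888e+5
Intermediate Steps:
Q = 4 (Q = -2*(-2) = 4)
Z(u) = (-18 + u)/(1 + u) (Z(u) = (-18 + u)/(u + 1) = (-18 + u)/(1 + u))
v(h) = -42/5 + 3*h (v(h) = 3*(h + (-18 + 4)/(1 + 4)) = 3*(h - 14/5) = 3*(-14/5 + h) = -42/5 + 3*h)
-360884 + v(670) = -360884 + (-42/5 + 3*670) = -360884 + (-42/5 + 2010) = -360884 + 10008/5 = -1794412/5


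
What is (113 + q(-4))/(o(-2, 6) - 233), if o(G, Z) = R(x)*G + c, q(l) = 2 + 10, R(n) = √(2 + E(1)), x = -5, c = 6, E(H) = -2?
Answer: -125/227 ≈ -0.55066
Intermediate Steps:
R(n) = 0 (R(n) = √(2 - 2) = √0 = 0)
q(l) = 12
o(G, Z) = 6 (o(G, Z) = 0*G + 6 = 0 + 6 = 6)
(113 + q(-4))/(o(-2, 6) - 233) = (113 + 12)/(6 - 233) = 125/(-227) = 125*(-1/227) = -125/227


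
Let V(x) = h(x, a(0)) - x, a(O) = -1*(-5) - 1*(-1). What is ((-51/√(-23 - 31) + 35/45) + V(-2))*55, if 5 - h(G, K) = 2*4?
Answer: -110/9 + 935*I*√6/6 ≈ -12.222 + 381.71*I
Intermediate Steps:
a(O) = 6 (a(O) = 5 + 1 = 6)
h(G, K) = -3 (h(G, K) = 5 - 2*4 = 5 - 1*8 = 5 - 8 = -3)
V(x) = -3 - x
((-51/√(-23 - 31) + 35/45) + V(-2))*55 = ((-51/√(-23 - 31) + 35/45) + (-3 - 1*(-2)))*55 = ((-51*(-I*√6/18) + 35*(1/45)) + (-3 + 2))*55 = ((-51*(-I*√6/18) + 7/9) - 1)*55 = ((-(-17)*I*√6/6 + 7/9) - 1)*55 = ((17*I*√6/6 + 7/9) - 1)*55 = ((7/9 + 17*I*√6/6) - 1)*55 = (-2/9 + 17*I*√6/6)*55 = -110/9 + 935*I*√6/6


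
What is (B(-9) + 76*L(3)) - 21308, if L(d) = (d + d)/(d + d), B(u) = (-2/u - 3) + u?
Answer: -191194/9 ≈ -21244.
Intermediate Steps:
B(u) = -3 + u - 2/u (B(u) = (-3 - 2/u) + u = -3 + u - 2/u)
L(d) = 1 (L(d) = (2*d)/((2*d)) = (2*d)*(1/(2*d)) = 1)
(B(-9) + 76*L(3)) - 21308 = ((-3 - 9 - 2/(-9)) + 76*1) - 21308 = ((-3 - 9 - 2*(-⅑)) + 76) - 21308 = ((-3 - 9 + 2/9) + 76) - 21308 = (-106/9 + 76) - 21308 = 578/9 - 21308 = -191194/9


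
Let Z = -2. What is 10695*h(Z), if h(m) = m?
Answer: -21390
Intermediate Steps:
10695*h(Z) = 10695*(-2) = -21390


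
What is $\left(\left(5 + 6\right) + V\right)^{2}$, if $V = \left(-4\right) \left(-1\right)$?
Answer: $225$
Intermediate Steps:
$V = 4$
$\left(\left(5 + 6\right) + V\right)^{2} = \left(\left(5 + 6\right) + 4\right)^{2} = \left(11 + 4\right)^{2} = 15^{2} = 225$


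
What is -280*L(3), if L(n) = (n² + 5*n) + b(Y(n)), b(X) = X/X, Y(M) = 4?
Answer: -7000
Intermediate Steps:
b(X) = 1
L(n) = 1 + n² + 5*n (L(n) = (n² + 5*n) + 1 = 1 + n² + 5*n)
-280*L(3) = -280*(1 + 3² + 5*3) = -280*(1 + 9 + 15) = -280*25 = -7000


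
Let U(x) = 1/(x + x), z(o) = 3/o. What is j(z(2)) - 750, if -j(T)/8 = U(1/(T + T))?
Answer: -762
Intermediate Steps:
U(x) = 1/(2*x)
j(T) = -8*T (j(T) = -4/(1/(T + T)) = -4/(1/(2*T)) = -4*2*T = -8*T)
j(z(2)) - 750 = -24/2 - 750 = -8*3/2 - 750 = -12 - 750 = -762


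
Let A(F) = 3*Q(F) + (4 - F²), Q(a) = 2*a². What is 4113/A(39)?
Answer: 4113/7609 ≈ 0.54054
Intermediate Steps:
A(F) = 4 + 5*F² (A(F) = 3*(2*F²) + (4 - F²) = 6*F² + (4 - F²) = 4 + 5*F²)
4113/A(39) = 4113/(4 + 5*39²) = 4113/(4 + 5*1521) = 4113/(4 + 7605) = 4113/7609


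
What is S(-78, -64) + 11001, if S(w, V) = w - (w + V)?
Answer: 11065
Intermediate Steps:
S(w, V) = -V (S(w, V) = w - (V + w) = w + (-V - w) = -V)
S(-78, -64) + 11001 = -1*(-64) + 11001 = 64 + 11001 = 11065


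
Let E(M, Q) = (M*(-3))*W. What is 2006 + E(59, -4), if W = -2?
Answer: 2360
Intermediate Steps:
E(M, Q) = 6*M (E(M, Q) = (M*(-3))*(-2) = -3*M*(-2) = 6*M)
2006 + E(59, -4) = 2006 + 6*59 = 2006 + 354 = 2360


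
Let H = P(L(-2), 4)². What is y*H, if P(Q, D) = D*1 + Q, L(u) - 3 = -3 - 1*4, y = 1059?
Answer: 0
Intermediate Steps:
L(u) = -4 (L(u) = 3 + (-3 - 1*4) = 3 + (-3 - 4) = 3 - 7 = -4)
P(Q, D) = D + Q
H = 0 (H = (4 - 4)² = 0² = 0)
y*H = 1059*0 = 0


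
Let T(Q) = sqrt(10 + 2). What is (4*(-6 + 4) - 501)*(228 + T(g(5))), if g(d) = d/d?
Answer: -116052 - 1018*sqrt(3) ≈ -1.1782e+5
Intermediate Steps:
g(d) = 1
T(Q) = 2*sqrt(3) (T(Q) = sqrt(12) = 2*sqrt(3))
(4*(-6 + 4) - 501)*(228 + T(g(5))) = (4*(-6 + 4) - 501)*(228 + 2*sqrt(3)) = (4*(-2) - 501)*(228 + 2*sqrt(3)) = (-8 - 501)*(228 + 2*sqrt(3)) = -509*(228 + 2*sqrt(3)) = -116052 - 1018*sqrt(3)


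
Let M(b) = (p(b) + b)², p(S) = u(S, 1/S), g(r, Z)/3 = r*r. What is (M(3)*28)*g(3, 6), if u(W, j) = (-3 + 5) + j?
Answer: 21504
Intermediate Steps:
g(r, Z) = 3*r² (g(r, Z) = 3*(r*r) = 3*r²)
u(W, j) = 2 + j
p(S) = 2 + 1/S
M(b) = (2 + b + 1/b)² (M(b) = ((2 + 1/b) + b)² = (2 + b + 1/b)²)
(M(3)*28)*g(3, 6) = ((2 + 3 + 1/3)²*28)*(3*3²) = ((2 + 3 + ⅓)²*28)*(3*9) = ((16/3)²*28)*27 = ((256/9)*28)*27 = (7168/9)*27 = 21504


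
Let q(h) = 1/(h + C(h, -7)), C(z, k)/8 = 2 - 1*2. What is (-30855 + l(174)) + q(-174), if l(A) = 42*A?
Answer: -4097179/174 ≈ -23547.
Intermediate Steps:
C(z, k) = 0 (C(z, k) = 8*(2 - 1*2) = 8*(2 - 2) = 8*0 = 0)
q(h) = 1/h (q(h) = 1/(h + 0) = 1/h)
(-30855 + l(174)) + q(-174) = (-30855 + 42*174) + 1/(-174) = (-30855 + 7308) - 1/174 = -23547 - 1/174 = -4097179/174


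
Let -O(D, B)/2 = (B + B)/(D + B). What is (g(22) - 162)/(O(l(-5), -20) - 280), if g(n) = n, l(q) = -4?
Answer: 42/85 ≈ 0.49412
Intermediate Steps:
O(D, B) = -4*B/(B + D) (O(D, B) = -2*(B + B)/(D + B) = -2*2*B/(B + D) = -4*B/(B + D))
(g(22) - 162)/(O(l(-5), -20) - 280) = (22 - 162)/(-4*(-20)/(-20 - 4) - 280) = -140/(-4*(-20)/(-24) - 280) = -140/(-4*(-20)*(-1/24) - 280) = -140/(-10/3 - 280) = -140/(-850/3) = -140*(-3/850) = 42/85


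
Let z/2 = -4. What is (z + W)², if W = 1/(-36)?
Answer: 83521/1296 ≈ 64.445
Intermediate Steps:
z = -8 (z = 2*(-4) = -8)
W = -1/36 ≈ -0.027778
(z + W)² = (-8 - 1/36)² = (-289/36)² = 83521/1296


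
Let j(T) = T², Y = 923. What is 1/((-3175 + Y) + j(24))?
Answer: -1/1676 ≈ -0.00059666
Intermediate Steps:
1/((-3175 + Y) + j(24)) = 1/((-3175 + 923) + 24²) = 1/(-2252 + 576) = 1/(-1676) = -1/1676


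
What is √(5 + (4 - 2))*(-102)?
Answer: -102*√7 ≈ -269.87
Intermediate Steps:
√(5 + (4 - 2))*(-102) = √(5 + 2)*(-102) = √7*(-102) = -102*√7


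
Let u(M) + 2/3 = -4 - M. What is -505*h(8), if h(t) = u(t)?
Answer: 19190/3 ≈ 6396.7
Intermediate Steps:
u(M) = -14/3 - M (u(M) = -⅔ + (-4 - M) = -14/3 - M)
h(t) = -14/3 - t
-505*h(8) = -505*(-14/3 - 1*8) = -505*(-14/3 - 8) = -505*(-38/3) = 19190/3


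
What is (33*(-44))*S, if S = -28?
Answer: 40656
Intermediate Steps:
(33*(-44))*S = (33*(-44))*(-28) = -1452*(-28) = 40656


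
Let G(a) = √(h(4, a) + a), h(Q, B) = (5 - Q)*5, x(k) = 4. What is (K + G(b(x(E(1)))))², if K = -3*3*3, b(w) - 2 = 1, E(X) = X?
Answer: 737 - 108*√2 ≈ 584.26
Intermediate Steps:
h(Q, B) = 25 - 5*Q
b(w) = 3 (b(w) = 2 + 1 = 3)
G(a) = √(5 + a) (G(a) = √((25 - 5*4) + a) = √((25 - 20) + a) = √(5 + a))
K = -27 (K = -9*3 = -27)
(K + G(b(x(E(1)))))² = (-27 + √(5 + 3))² = (-27 + √8)² = (-27 + 2*√2)²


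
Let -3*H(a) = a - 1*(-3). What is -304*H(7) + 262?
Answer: 3826/3 ≈ 1275.3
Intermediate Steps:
H(a) = -1 - a/3 (H(a) = -(a - 1*(-3))/3 = -(a + 3)/3 = -(3 + a)/3 = -1 - a/3)
-304*H(7) + 262 = -304*(-1 - ⅓*7) + 262 = -304*(-1 - 7/3) + 262 = -304*(-10/3) + 262 = 3040/3 + 262 = 3826/3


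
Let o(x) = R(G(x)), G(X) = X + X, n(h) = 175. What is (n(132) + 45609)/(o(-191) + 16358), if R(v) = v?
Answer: 5723/1997 ≈ 2.8658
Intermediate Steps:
G(X) = 2*X
o(x) = 2*x
(n(132) + 45609)/(o(-191) + 16358) = (175 + 45609)/(2*(-191) + 16358) = 45784/(-382 + 16358) = 45784/15976 = 45784*(1/15976) = 5723/1997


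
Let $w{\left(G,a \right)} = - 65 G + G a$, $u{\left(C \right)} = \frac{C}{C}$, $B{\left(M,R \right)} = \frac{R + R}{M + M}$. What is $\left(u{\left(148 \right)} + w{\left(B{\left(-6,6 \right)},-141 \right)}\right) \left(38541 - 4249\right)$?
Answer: $7098444$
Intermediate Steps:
$B{\left(M,R \right)} = \frac{R}{M}$ ($B{\left(M,R \right)} = \frac{2 R}{2 M} = 2 R \frac{1}{2 M} = \frac{R}{M}$)
$u{\left(C \right)} = 1$
$\left(u{\left(148 \right)} + w{\left(B{\left(-6,6 \right)},-141 \right)}\right) \left(38541 - 4249\right) = \left(1 + \frac{6}{-6} \left(-65 - 141\right)\right) \left(38541 - 4249\right) = \left(1 + 6 \left(- \frac{1}{6}\right) \left(-206\right)\right) 34292 = \left(1 - -206\right) 34292 = \left(1 + 206\right) 34292 = 207 \cdot 34292 = 7098444$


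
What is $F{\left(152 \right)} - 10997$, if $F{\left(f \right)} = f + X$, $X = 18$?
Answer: $-10827$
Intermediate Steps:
$F{\left(f \right)} = 18 + f$ ($F{\left(f \right)} = f + 18 = 18 + f$)
$F{\left(152 \right)} - 10997 = \left(18 + 152\right) - 10997 = 170 - 10997 = -10827$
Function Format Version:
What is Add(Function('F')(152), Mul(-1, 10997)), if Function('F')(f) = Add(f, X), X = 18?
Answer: -10827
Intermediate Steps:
Function('F')(f) = Add(18, f) (Function('F')(f) = Add(f, 18) = Add(18, f))
Add(Function('F')(152), Mul(-1, 10997)) = Add(Add(18, 152), Mul(-1, 10997)) = Add(170, -10997) = -10827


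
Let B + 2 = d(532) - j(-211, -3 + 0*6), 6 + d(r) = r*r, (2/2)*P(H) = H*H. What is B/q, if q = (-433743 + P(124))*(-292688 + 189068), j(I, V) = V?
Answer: 25729/3941017140 ≈ 6.5285e-6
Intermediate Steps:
P(H) = H² (P(H) = H*H = H²)
d(r) = -6 + r² (d(r) = -6 + r*r = -6 + r²)
B = 283019 (B = -2 + ((-6 + 532²) - (-3 + 0*6)) = -2 + ((-6 + 283024) - (-3 + 0)) = -2 + (283018 - 1*(-3)) = -2 + (283018 + 3) = -2 + 283021 = 283019)
q = 43351188540 (q = (-433743 + 124²)*(-292688 + 189068) = (-433743 + 15376)*(-103620) = -418367*(-103620) = 43351188540)
B/q = 283019/43351188540 = 283019*(1/43351188540) = 25729/3941017140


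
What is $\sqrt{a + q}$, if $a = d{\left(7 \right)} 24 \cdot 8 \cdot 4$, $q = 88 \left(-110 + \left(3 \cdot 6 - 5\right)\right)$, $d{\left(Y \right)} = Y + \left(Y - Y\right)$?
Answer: $2 i \sqrt{790} \approx 56.214 i$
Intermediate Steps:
$d{\left(Y \right)} = Y$ ($d{\left(Y \right)} = Y + 0 = Y$)
$q = -8536$ ($q = 88 \left(-110 + \left(18 - 5\right)\right) = 88 \left(-110 + 13\right) = 88 \left(-97\right) = -8536$)
$a = 5376$ ($a = 7 \cdot 24 \cdot 8 \cdot 4 = 168 \cdot 32 = 5376$)
$\sqrt{a + q} = \sqrt{5376 - 8536} = \sqrt{-3160} = 2 i \sqrt{790}$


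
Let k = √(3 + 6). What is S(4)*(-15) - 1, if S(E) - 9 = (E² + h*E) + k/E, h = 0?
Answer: -1549/4 ≈ -387.25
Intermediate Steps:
k = 3 (k = √9 = 3)
S(E) = 9 + E² + 3/E (S(E) = 9 + ((E² + 0*E) + 3/E) = 9 + ((E² + 0) + 3/E) = 9 + (E² + 3/E) = 9 + E² + 3/E)
S(4)*(-15) - 1 = (9 + 4² + 3/4)*(-15) - 1 = (9 + 16 + 3*(¼))*(-15) - 1 = (9 + 16 + ¾)*(-15) - 1 = (103/4)*(-15) - 1 = -1545/4 - 1 = -1549/4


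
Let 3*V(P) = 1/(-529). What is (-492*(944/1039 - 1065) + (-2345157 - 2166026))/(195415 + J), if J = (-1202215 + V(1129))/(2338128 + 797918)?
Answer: -10310077679948330865/505244911194799168 ≈ -20.406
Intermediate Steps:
V(P) = -1/1587 (V(P) = (⅓)/(-529) = (⅓)*(-1/529) = -1/1587)
J = -953957603/2488452501 (J = (-1202215 - 1/1587)/(2338128 + 797918) = -1907915206/1587/3136046 = -1907915206/1587*1/3136046 = -953957603/2488452501 ≈ -0.38335)
(-492*(944/1039 - 1065) + (-2345157 - 2166026))/(195415 + J) = (-492*(944/1039 - 1065) + (-2345157 - 2166026))/(195415 - 953957603/2488452501) = (-492*(944*(1/1039) - 1065) - 4511183)/(486279991525312/2488452501) = (-492*(944/1039 - 1065) - 4511183)*(2488452501/486279991525312) = (-492*(-1105591/1039) - 4511183)*(2488452501/486279991525312) = (543950772/1039 - 4511183)*(2488452501/486279991525312) = -4143168365/1039*2488452501/486279991525312 = -10310077679948330865/505244911194799168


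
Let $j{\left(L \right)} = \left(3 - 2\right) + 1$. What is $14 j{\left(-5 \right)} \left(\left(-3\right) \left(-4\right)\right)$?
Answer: $336$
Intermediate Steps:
$j{\left(L \right)} = 2$ ($j{\left(L \right)} = 1 + 1 = 2$)
$14 j{\left(-5 \right)} \left(\left(-3\right) \left(-4\right)\right) = 14 \cdot 2 \left(\left(-3\right) \left(-4\right)\right) = 28 \cdot 12 = 336$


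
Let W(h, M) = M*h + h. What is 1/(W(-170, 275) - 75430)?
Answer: -1/122350 ≈ -8.1733e-6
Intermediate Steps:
W(h, M) = h + M*h
1/(W(-170, 275) - 75430) = 1/(-170*(1 + 275) - 75430) = 1/(-170*276 - 75430) = 1/(-46920 - 75430) = 1/(-122350) = -1/122350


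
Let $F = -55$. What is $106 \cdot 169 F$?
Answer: $-985270$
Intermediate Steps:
$106 \cdot 169 F = 106 \cdot 169 \left(-55\right) = 17914 \left(-55\right) = -985270$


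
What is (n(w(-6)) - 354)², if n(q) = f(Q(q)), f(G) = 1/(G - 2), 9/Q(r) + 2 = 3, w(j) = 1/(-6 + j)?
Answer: 6135529/49 ≈ 1.2521e+5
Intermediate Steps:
Q(r) = 9 (Q(r) = 9/(-2 + 3) = 9/1 = 9*1 = 9)
f(G) = 1/(-2 + G)
n(q) = ⅐ (n(q) = 1/(-2 + 9) = 1/7 = ⅐)
(n(w(-6)) - 354)² = (⅐ - 354)² = (-2477/7)² = 6135529/49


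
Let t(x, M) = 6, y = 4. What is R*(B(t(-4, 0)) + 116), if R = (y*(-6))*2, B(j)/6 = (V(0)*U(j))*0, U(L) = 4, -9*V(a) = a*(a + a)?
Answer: -5568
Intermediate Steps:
V(a) = -2*a**2/9 (V(a) = -a*(a + a)/9 = -a*2*a/9 = -2*a**2/9)
B(j) = 0 (B(j) = 6*((-2/9*0**2*4)*0) = 6*((-2/9*0*4)*0) = 6*((0*4)*0) = 6*(0*0) = 6*0 = 0)
R = -48 (R = (4*(-6))*2 = -24*2 = -48)
R*(B(t(-4, 0)) + 116) = -48*(0 + 116) = -48*116 = -5568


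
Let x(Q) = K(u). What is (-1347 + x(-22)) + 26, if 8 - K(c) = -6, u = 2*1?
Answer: -1307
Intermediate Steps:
u = 2
K(c) = 14 (K(c) = 8 - 1*(-6) = 8 + 6 = 14)
x(Q) = 14
(-1347 + x(-22)) + 26 = (-1347 + 14) + 26 = -1333 + 26 = -1307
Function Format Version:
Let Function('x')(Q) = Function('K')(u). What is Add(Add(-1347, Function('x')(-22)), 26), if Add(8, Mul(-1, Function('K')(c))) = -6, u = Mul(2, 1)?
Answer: -1307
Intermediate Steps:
u = 2
Function('K')(c) = 14 (Function('K')(c) = Add(8, Mul(-1, -6)) = Add(8, 6) = 14)
Function('x')(Q) = 14
Add(Add(-1347, Function('x')(-22)), 26) = Add(Add(-1347, 14), 26) = Add(-1333, 26) = -1307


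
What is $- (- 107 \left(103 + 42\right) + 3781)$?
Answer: $11734$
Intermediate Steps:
$- (- 107 \left(103 + 42\right) + 3781) = - (\left(-107\right) 145 + 3781) = - (-15515 + 3781) = \left(-1\right) \left(-11734\right) = 11734$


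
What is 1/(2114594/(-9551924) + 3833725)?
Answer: 4775962/18309723861153 ≈ 2.6084e-7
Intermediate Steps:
1/(2114594/(-9551924) + 3833725) = 1/(2114594*(-1/9551924) + 3833725) = 1/(-1057297/4775962 + 3833725) = 1/(18309723861153/4775962) = 4775962/18309723861153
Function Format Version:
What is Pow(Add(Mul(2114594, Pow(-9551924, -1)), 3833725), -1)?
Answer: Rational(4775962, 18309723861153) ≈ 2.6084e-7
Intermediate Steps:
Pow(Add(Mul(2114594, Pow(-9551924, -1)), 3833725), -1) = Pow(Add(Mul(2114594, Rational(-1, 9551924)), 3833725), -1) = Pow(Add(Rational(-1057297, 4775962), 3833725), -1) = Pow(Rational(18309723861153, 4775962), -1) = Rational(4775962, 18309723861153)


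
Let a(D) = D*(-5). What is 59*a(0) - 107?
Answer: -107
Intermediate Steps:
a(D) = -5*D
59*a(0) - 107 = 59*(-5*0) - 107 = 59*0 - 107 = 0 - 107 = -107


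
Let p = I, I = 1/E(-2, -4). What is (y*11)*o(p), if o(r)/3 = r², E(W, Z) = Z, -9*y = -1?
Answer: 11/48 ≈ 0.22917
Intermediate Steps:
y = ⅑ (y = -⅑*(-1) = ⅑ ≈ 0.11111)
I = -¼ (I = 1/(-4) = -¼ ≈ -0.25000)
p = -¼ ≈ -0.25000
o(r) = 3*r²
(y*11)*o(p) = ((⅑)*11)*(3*(-¼)²) = 11*(3*(1/16))/9 = (11/9)*(3/16) = 11/48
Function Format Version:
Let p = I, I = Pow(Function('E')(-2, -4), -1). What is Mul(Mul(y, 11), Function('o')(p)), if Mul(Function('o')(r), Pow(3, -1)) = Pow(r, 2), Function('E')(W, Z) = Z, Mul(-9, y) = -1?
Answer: Rational(11, 48) ≈ 0.22917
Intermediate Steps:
y = Rational(1, 9) (y = Mul(Rational(-1, 9), -1) = Rational(1, 9) ≈ 0.11111)
I = Rational(-1, 4) (I = Pow(-4, -1) = Rational(-1, 4) ≈ -0.25000)
p = Rational(-1, 4) ≈ -0.25000
Function('o')(r) = Mul(3, Pow(r, 2))
Mul(Mul(y, 11), Function('o')(p)) = Mul(Mul(Rational(1, 9), 11), Mul(3, Pow(Rational(-1, 4), 2))) = Mul(Rational(11, 9), Mul(3, Rational(1, 16))) = Mul(Rational(11, 9), Rational(3, 16)) = Rational(11, 48)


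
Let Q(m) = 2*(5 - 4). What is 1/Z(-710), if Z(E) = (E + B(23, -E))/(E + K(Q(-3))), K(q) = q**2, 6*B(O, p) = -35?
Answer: 4236/4295 ≈ 0.98626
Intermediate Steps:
B(O, p) = -35/6 (B(O, p) = (1/6)*(-35) = -35/6)
Q(m) = 2 (Q(m) = 2*1 = 2)
Z(E) = (-35/6 + E)/(4 + E) (Z(E) = (E - 35/6)/(E + 2**2) = (-35/6 + E)/(E + 4) = (-35/6 + E)/(4 + E))
1/Z(-710) = 1/((-35/6 - 710)/(4 - 710)) = 1/(-4295/6/(-706)) = 1/(-1/706*(-4295/6)) = 1/(4295/4236) = 4236/4295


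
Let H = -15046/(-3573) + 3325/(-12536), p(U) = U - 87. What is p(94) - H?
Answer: 136801465/44791128 ≈ 3.0542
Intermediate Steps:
p(U) = -87 + U
H = 176736431/44791128 (H = -15046*(-1/3573) + 3325*(-1/12536) = 15046/3573 - 3325/12536 = 176736431/44791128 ≈ 3.9458)
p(94) - H = (-87 + 94) - 1*176736431/44791128 = 7 - 176736431/44791128 = 136801465/44791128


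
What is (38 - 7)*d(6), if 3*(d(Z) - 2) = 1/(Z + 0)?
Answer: 1147/18 ≈ 63.722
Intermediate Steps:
d(Z) = 2 + 1/(3*Z) (d(Z) = 2 + 1/(3*(Z + 0)) = 2 + 1/(3*Z))
(38 - 7)*d(6) = (38 - 7)*(2 + (1/3)/6) = 31*(2 + (1/3)*(1/6)) = 31*(2 + 1/18) = 31*(37/18) = 1147/18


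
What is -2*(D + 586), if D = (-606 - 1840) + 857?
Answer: 2006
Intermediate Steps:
D = -1589 (D = -2446 + 857 = -1589)
-2*(D + 586) = -2*(-1589 + 586) = -2*(-1003) = 2006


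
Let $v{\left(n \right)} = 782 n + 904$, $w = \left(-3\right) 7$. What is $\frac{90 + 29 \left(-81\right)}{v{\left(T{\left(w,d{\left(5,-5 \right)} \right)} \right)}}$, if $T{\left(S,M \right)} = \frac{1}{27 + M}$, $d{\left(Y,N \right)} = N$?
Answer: $- \frac{8283}{3445} \approx -2.4044$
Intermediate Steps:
$w = -21$
$v{\left(n \right)} = 904 + 782 n$
$\frac{90 + 29 \left(-81\right)}{v{\left(T{\left(w,d{\left(5,-5 \right)} \right)} \right)}} = \frac{90 + 29 \left(-81\right)}{904 + \frac{782}{27 - 5}} = \frac{90 - 2349}{904 + \frac{782}{22}} = - \frac{2259}{904 + 782 \cdot \frac{1}{22}} = - \frac{2259}{904 + \frac{391}{11}} = - \frac{2259}{\frac{10335}{11}} = \left(-2259\right) \frac{11}{10335} = - \frac{8283}{3445}$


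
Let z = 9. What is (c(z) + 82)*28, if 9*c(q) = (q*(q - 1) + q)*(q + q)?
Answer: 6832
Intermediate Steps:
c(q) = 2*q*(q + q*(-1 + q))/9 (c(q) = ((q*(q - 1) + q)*(q + q))/9 = ((q*(-1 + q) + q)*(2*q))/9 = ((q + q*(-1 + q))*(2*q))/9 = (2*q*(q + q*(-1 + q)))/9 = 2*q*(q + q*(-1 + q))/9)
(c(z) + 82)*28 = ((2/9)*9**3 + 82)*28 = ((2/9)*729 + 82)*28 = (162 + 82)*28 = 244*28 = 6832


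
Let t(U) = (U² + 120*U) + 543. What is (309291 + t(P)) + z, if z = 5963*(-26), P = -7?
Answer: 154005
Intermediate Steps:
z = -155038
t(U) = 543 + U² + 120*U
(309291 + t(P)) + z = (309291 + (543 + (-7)² + 120*(-7))) - 155038 = (309291 + (543 + 49 - 840)) - 155038 = (309291 - 248) - 155038 = 309043 - 155038 = 154005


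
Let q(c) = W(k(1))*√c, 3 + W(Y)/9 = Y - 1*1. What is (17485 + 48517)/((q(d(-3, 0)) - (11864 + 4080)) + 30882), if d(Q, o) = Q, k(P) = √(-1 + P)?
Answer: 246484469/55786933 + 594018*I*√3/55786933 ≈ 4.4183 + 0.018443*I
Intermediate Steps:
W(Y) = -36 + 9*Y (W(Y) = -27 + 9*(Y - 1*1) = -27 + 9*(Y - 1) = -27 + 9*(-1 + Y) = -27 + (-9 + 9*Y) = -36 + 9*Y)
q(c) = -36*√c (q(c) = (-36 + 9*√(-1 + 1))*√c = (-36 + 9*√0)*√c = (-36 + 9*0)*√c = (-36 + 0)*√c = -36*√c)
(17485 + 48517)/((q(d(-3, 0)) - (11864 + 4080)) + 30882) = (17485 + 48517)/((-36*I*√3 - (11864 + 4080)) + 30882) = 66002/((-36*I*√3 - 1*15944) + 30882) = 66002/((-36*I*√3 - 15944) + 30882) = 66002/((-15944 - 36*I*√3) + 30882) = 66002/(14938 - 36*I*√3)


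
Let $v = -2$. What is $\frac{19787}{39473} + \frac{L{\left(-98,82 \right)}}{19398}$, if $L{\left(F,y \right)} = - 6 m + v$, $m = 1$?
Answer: $\frac{191756221}{382848627} \approx 0.50087$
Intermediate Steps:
$L{\left(F,y \right)} = -8$ ($L{\left(F,y \right)} = \left(-6\right) 1 - 2 = -6 - 2 = -8$)
$\frac{19787}{39473} + \frac{L{\left(-98,82 \right)}}{19398} = \frac{19787}{39473} - \frac{8}{19398} = 19787 \cdot \frac{1}{39473} - \frac{4}{9699} = \frac{19787}{39473} - \frac{4}{9699} = \frac{191756221}{382848627}$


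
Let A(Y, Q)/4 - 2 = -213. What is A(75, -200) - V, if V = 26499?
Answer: -27343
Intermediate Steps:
A(Y, Q) = -844 (A(Y, Q) = 8 + 4*(-213) = 8 - 852 = -844)
A(75, -200) - V = -844 - 1*26499 = -844 - 26499 = -27343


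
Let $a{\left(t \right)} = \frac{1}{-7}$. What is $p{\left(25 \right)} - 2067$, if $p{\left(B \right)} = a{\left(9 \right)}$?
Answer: $- \frac{14470}{7} \approx -2067.1$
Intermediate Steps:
$a{\left(t \right)} = - \frac{1}{7}$
$p{\left(B \right)} = - \frac{1}{7}$
$p{\left(25 \right)} - 2067 = - \frac{1}{7} - 2067 = - \frac{14470}{7}$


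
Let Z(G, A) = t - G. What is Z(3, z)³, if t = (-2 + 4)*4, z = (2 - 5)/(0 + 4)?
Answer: 125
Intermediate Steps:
z = -¾ (z = -3/4 = -3*¼ = -¾ ≈ -0.75000)
t = 8 (t = 2*4 = 8)
Z(G, A) = 8 - G
Z(3, z)³ = (8 - 1*3)³ = (8 - 3)³ = 5³ = 125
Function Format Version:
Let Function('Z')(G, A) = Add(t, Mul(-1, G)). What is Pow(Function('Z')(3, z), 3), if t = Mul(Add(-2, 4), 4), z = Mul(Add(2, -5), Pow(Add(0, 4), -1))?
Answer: 125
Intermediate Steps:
z = Rational(-3, 4) (z = Mul(-3, Pow(4, -1)) = Mul(-3, Rational(1, 4)) = Rational(-3, 4) ≈ -0.75000)
t = 8 (t = Mul(2, 4) = 8)
Function('Z')(G, A) = Add(8, Mul(-1, G))
Pow(Function('Z')(3, z), 3) = Pow(Add(8, Mul(-1, 3)), 3) = Pow(Add(8, -3), 3) = Pow(5, 3) = 125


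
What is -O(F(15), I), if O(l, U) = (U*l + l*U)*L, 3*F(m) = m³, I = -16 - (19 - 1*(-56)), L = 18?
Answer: 3685500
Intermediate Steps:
I = -91 (I = -16 - (19 + 56) = -16 - 1*75 = -16 - 75 = -91)
F(m) = m³/3
O(l, U) = 36*U*l (O(l, U) = (U*l + l*U)*18 = (U*l + U*l)*18 = (2*U*l)*18 = 36*U*l)
-O(F(15), I) = -36*(-91)*(⅓)*15³ = -36*(-91)*(⅓)*3375 = -36*(-91)*1125 = -1*(-3685500) = 3685500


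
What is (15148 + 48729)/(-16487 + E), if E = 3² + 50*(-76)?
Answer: -63877/20278 ≈ -3.1501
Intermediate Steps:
E = -3791 (E = 9 - 3800 = -3791)
(15148 + 48729)/(-16487 + E) = (15148 + 48729)/(-16487 - 3791) = 63877/(-20278) = 63877*(-1/20278) = -63877/20278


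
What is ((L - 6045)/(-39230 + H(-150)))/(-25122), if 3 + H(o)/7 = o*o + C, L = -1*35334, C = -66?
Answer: 13793/986348338 ≈ 1.3984e-5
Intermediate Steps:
L = -35334
H(o) = -483 + 7*o² (H(o) = -21 + 7*(o*o - 66) = -21 + 7*(o² - 66) = -21 + 7*(-66 + o²) = -21 + (-462 + 7*o²) = -483 + 7*o²)
((L - 6045)/(-39230 + H(-150)))/(-25122) = ((-35334 - 6045)/(-39230 + (-483 + 7*(-150)²)))/(-25122) = -41379/(-39230 + (-483 + 7*22500))*(-1/25122) = -41379/(-39230 + (-483 + 157500))*(-1/25122) = -41379/(-39230 + 157017)*(-1/25122) = -41379/117787*(-1/25122) = 13793/986348338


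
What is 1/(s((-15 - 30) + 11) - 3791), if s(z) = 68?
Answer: -1/3723 ≈ -0.00026860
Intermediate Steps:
1/(s((-15 - 30) + 11) - 3791) = 1/(68 - 3791) = 1/(-3723) = -1/3723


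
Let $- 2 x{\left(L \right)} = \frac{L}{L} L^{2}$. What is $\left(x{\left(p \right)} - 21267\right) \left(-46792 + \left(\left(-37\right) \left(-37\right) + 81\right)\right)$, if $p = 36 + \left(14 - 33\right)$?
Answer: $970840233$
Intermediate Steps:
$p = 17$ ($p = 36 - 19 = 17$)
$x{\left(L \right)} = - \frac{L^{2}}{2}$ ($x{\left(L \right)} = - \frac{\frac{L}{L} L^{2}}{2} = - \frac{1 L^{2}}{2} = - \frac{L^{2}}{2}$)
$\left(x{\left(p \right)} - 21267\right) \left(-46792 + \left(\left(-37\right) \left(-37\right) + 81\right)\right) = \left(- \frac{17^{2}}{2} - 21267\right) \left(-46792 + \left(\left(-37\right) \left(-37\right) + 81\right)\right) = \left(\left(- \frac{1}{2}\right) 289 - 21267\right) \left(-46792 + \left(1369 + 81\right)\right) = \left(- \frac{289}{2} - 21267\right) \left(-46792 + 1450\right) = \left(- \frac{42823}{2}\right) \left(-45342\right) = 970840233$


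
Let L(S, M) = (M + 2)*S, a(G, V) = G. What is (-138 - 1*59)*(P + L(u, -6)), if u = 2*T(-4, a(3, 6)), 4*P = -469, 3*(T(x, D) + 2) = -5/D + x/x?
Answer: 705457/36 ≈ 19596.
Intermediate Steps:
T(x, D) = -5/3 - 5/(3*D) (T(x, D) = -2 + (-5/D + x/x)/3 = -2 + (-5/D + 1)/3 = -2 + (1 - 5/D)/3 = -2 + (⅓ - 5/(3*D)) = -5/3 - 5/(3*D))
P = -469/4 (P = (¼)*(-469) = -469/4 ≈ -117.25)
u = -40/9 (u = 2*((5/3)*(-1 - 1*3)/3) = 2*((5/3)*(⅓)*(-1 - 3)) = 2*((5/3)*(⅓)*(-4)) = 2*(-20/9) = -40/9 ≈ -4.4444)
L(S, M) = S*(2 + M) (L(S, M) = (2 + M)*S = S*(2 + M))
(-138 - 1*59)*(P + L(u, -6)) = (-138 - 1*59)*(-469/4 - 40*(2 - 6)/9) = (-138 - 59)*(-469/4 - 40/9*(-4)) = -197*(-469/4 + 160/9) = -197*(-3581/36) = 705457/36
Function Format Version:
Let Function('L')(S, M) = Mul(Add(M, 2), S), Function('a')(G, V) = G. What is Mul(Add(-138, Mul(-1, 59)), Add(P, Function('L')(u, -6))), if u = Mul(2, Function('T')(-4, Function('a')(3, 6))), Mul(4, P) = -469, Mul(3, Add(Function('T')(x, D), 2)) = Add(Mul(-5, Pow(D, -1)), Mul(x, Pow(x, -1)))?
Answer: Rational(705457, 36) ≈ 19596.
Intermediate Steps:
Function('T')(x, D) = Add(Rational(-5, 3), Mul(Rational(-5, 3), Pow(D, -1))) (Function('T')(x, D) = Add(-2, Mul(Rational(1, 3), Add(Mul(-5, Pow(D, -1)), Mul(x, Pow(x, -1))))) = Add(-2, Mul(Rational(1, 3), Add(Mul(-5, Pow(D, -1)), 1))) = Add(-2, Mul(Rational(1, 3), Add(1, Mul(-5, Pow(D, -1))))) = Add(-2, Add(Rational(1, 3), Mul(Rational(-5, 3), Pow(D, -1)))) = Add(Rational(-5, 3), Mul(Rational(-5, 3), Pow(D, -1))))
P = Rational(-469, 4) (P = Mul(Rational(1, 4), -469) = Rational(-469, 4) ≈ -117.25)
u = Rational(-40, 9) (u = Mul(2, Mul(Rational(5, 3), Pow(3, -1), Add(-1, Mul(-1, 3)))) = Mul(2, Mul(Rational(5, 3), Rational(1, 3), Add(-1, -3))) = Mul(2, Mul(Rational(5, 3), Rational(1, 3), -4)) = Mul(2, Rational(-20, 9)) = Rational(-40, 9) ≈ -4.4444)
Function('L')(S, M) = Mul(S, Add(2, M)) (Function('L')(S, M) = Mul(Add(2, M), S) = Mul(S, Add(2, M)))
Mul(Add(-138, Mul(-1, 59)), Add(P, Function('L')(u, -6))) = Mul(Add(-138, Mul(-1, 59)), Add(Rational(-469, 4), Mul(Rational(-40, 9), Add(2, -6)))) = Mul(Add(-138, -59), Add(Rational(-469, 4), Mul(Rational(-40, 9), -4))) = Mul(-197, Add(Rational(-469, 4), Rational(160, 9))) = Mul(-197, Rational(-3581, 36)) = Rational(705457, 36)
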